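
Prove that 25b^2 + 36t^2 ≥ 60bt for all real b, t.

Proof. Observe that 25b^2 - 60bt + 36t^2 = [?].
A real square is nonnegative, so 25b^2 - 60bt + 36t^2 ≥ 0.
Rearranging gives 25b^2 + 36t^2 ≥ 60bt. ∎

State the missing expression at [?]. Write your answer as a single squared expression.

The leading and trailing coefficients are 5^2 and 6^2, and 60 = 2·5·6, so the trinomial is (5b - 6t)^2.
Hence 25b^2 - 60bt + 36t^2 ≥ 0.

(5b - 6t)^2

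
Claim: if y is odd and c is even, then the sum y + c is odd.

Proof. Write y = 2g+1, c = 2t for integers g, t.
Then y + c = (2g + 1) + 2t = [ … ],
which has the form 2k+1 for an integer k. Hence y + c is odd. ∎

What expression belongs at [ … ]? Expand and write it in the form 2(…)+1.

Expanding: (2g + 1) + 2t = 2g + 2t + 1.
Every term except the constant is even, so this is 2(g + t) + 1,
and g + t ∈ ℤ gives the required form.

2(g + t) + 1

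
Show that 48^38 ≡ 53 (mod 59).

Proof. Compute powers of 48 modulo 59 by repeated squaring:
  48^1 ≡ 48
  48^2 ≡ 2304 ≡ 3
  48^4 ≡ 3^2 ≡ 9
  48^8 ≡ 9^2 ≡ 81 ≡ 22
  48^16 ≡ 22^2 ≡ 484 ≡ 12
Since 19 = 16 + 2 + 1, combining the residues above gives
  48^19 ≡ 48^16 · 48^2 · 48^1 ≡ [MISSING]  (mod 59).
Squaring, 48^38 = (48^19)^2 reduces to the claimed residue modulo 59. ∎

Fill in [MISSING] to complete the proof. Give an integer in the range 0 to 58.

17

48^16 · 48^2 · 48^1 ≡ 12 · 3 · 48 = 1728.
1728 mod 59 = 17, so 48^19 ≡ 17 (mod 59).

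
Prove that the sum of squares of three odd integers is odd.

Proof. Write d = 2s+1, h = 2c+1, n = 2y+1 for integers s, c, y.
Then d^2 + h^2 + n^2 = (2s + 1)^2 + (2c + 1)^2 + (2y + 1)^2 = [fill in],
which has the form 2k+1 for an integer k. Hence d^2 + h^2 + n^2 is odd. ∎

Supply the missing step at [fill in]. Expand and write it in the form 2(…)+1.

Expanding: (2s + 1)^2 + (2c + 1)^2 + (2y + 1)^2 = 4c^2 + 4c + 4s^2 + 4s + 4y^2 + 4y + 3.
Every term except the constant is even, so this is 2(2c^2 + 2c + 2s^2 + 2s + 2y^2 + 2y + 1) + 1,
and 2c^2 + 2c + 2s^2 + 2s + 2y^2 + 2y + 1 ∈ ℤ gives the required form.

2(2c^2 + 2c + 2s^2 + 2s + 2y^2 + 2y + 1) + 1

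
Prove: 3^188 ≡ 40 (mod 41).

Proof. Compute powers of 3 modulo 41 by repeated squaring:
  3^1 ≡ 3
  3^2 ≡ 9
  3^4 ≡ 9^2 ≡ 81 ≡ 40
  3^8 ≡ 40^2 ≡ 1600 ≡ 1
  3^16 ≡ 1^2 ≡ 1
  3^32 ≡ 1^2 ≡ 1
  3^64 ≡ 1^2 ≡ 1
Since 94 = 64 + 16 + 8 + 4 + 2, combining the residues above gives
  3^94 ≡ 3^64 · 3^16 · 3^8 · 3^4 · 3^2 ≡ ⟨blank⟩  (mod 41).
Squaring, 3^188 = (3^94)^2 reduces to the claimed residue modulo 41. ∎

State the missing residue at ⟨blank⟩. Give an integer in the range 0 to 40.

32

3^64 · 3^16 · 3^8 · 3^4 · 3^2 ≡ 1 · 1 · 1 · 40 · 9 = 360.
360 mod 41 = 32, so 3^94 ≡ 32 (mod 41).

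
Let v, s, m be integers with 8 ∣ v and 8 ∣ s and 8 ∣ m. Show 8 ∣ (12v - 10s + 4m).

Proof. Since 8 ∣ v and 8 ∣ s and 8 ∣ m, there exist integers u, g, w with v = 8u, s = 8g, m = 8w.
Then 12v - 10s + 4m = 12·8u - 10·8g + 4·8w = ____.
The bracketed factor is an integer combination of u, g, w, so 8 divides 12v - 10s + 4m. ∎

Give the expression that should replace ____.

Each term has a factor of 8: 12·8u - 10·8g + 4·8w = 8·(-10g + 12u + 4w).
Since -10g + 12u + 4w is an integer, 8 ∣ (12v - 10s + 4m).

8(-10g + 12u + 4w)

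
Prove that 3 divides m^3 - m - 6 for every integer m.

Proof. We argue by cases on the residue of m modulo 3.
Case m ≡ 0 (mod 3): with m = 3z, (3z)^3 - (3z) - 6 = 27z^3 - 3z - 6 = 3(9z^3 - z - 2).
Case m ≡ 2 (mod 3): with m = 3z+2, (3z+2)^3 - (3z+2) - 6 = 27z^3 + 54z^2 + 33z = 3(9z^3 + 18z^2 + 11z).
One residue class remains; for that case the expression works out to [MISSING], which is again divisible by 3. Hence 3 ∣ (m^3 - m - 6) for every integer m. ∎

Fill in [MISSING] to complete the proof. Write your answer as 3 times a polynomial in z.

The residues treated are {0, 2}, so the missing case is m ≡ 1 (mod 3); write m = 3z+1.
Then (3z+1)^3 - (3z+1) - 6 = 27z^3 + 27z^2 + 6z - 6 = 3(9z^3 + 9z^2 + 2z - 2).

3(9z^3 + 9z^2 + 2z - 2)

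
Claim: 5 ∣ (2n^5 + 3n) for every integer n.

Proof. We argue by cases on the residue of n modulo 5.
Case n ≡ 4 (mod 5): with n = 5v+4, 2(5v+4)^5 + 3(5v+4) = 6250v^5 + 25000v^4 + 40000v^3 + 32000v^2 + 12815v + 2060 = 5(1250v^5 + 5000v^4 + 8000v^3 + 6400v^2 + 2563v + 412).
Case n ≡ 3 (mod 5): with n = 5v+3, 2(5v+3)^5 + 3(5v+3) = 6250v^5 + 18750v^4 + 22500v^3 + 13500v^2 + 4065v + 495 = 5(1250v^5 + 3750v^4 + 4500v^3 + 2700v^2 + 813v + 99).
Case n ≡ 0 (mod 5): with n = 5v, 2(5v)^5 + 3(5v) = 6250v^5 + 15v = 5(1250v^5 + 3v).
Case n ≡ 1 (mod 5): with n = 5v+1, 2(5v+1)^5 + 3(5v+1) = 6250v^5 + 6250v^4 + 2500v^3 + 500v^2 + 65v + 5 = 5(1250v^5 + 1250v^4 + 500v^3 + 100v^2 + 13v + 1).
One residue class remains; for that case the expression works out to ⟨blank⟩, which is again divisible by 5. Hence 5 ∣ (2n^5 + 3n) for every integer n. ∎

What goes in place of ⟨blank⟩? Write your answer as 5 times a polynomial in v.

5(1250v^5 + 2500v^4 + 2000v^3 + 800v^2 + 163v + 14)

Only n ≡ 2 (mod 5) is unaccounted for. Put n = 5v+2:
2(5v+2)^5 + 3(5v+2) expands to 6250v^5 + 12500v^4 + 10000v^3 + 4000v^2 + 815v + 70,
and factoring out 5 leaves 5(1250v^5 + 2500v^4 + 2000v^3 + 800v^2 + 163v + 14).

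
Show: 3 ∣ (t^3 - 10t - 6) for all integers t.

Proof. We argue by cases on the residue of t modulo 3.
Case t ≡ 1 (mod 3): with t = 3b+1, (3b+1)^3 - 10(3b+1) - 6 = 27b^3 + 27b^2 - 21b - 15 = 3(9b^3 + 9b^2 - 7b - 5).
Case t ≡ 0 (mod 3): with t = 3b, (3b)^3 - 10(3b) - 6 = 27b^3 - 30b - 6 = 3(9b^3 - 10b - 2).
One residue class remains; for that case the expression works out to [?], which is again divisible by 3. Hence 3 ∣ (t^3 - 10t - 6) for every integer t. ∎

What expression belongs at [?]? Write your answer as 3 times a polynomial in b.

The residues treated are {1, 0}, so the missing case is t ≡ 2 (mod 3); write t = 3b+2.
Then (3b+2)^3 - 10(3b+2) - 6 = 27b^3 + 54b^2 + 6b - 18 = 3(9b^3 + 18b^2 + 2b - 6).

3(9b^3 + 18b^2 + 2b - 6)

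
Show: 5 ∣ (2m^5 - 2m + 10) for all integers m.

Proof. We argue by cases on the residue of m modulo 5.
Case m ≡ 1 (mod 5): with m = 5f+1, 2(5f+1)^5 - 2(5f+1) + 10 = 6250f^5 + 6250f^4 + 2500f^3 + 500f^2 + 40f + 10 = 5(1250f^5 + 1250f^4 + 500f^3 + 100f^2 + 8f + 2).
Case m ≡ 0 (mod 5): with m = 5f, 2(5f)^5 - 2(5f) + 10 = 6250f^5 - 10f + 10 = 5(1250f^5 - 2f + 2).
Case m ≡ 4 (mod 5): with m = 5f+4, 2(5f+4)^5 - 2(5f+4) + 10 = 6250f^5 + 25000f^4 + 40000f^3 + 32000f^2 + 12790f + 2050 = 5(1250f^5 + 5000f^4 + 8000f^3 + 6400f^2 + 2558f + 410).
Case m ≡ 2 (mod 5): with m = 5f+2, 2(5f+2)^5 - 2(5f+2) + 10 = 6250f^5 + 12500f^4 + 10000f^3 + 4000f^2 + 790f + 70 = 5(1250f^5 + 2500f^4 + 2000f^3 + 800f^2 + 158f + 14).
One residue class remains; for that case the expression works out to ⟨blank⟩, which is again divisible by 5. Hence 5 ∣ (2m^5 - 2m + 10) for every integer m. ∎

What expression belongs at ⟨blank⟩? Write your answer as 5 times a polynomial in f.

Only m ≡ 3 (mod 5) is unaccounted for. Put m = 5f+3:
2(5f+3)^5 - 2(5f+3) + 10 expands to 6250f^5 + 18750f^4 + 22500f^3 + 13500f^2 + 4040f + 490,
and factoring out 5 leaves 5(1250f^5 + 3750f^4 + 4500f^3 + 2700f^2 + 808f + 98).

5(1250f^5 + 3750f^4 + 4500f^3 + 2700f^2 + 808f + 98)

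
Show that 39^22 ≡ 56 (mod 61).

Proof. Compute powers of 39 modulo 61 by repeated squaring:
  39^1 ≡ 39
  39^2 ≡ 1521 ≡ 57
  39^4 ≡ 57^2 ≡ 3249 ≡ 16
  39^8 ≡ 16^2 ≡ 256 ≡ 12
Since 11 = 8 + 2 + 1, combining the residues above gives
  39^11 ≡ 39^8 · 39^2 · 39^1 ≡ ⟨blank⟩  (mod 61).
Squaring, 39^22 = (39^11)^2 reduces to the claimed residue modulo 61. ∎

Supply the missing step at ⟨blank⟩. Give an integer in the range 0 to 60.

19

39^8 · 39^2 · 39^1 ≡ 12 · 57 · 39 = 26676.
26676 mod 61 = 19, so 39^11 ≡ 19 (mod 61).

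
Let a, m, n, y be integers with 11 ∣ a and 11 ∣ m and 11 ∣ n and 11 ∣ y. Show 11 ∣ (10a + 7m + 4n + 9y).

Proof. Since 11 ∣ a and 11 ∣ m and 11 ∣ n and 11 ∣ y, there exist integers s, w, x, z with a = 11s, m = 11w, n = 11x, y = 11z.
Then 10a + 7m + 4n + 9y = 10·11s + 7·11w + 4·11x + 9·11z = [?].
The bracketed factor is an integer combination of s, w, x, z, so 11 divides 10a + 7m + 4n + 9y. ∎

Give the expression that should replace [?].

11(10s + 7w + 4x + 9z)

Pull the common 11 out of every term: 10·11s + 7·11w + 4·11x + 9·11z = 11(10s + 7w + 4x + 9z).
10s + 7w + 4x + 9z is an integer, which exhibits the divisibility.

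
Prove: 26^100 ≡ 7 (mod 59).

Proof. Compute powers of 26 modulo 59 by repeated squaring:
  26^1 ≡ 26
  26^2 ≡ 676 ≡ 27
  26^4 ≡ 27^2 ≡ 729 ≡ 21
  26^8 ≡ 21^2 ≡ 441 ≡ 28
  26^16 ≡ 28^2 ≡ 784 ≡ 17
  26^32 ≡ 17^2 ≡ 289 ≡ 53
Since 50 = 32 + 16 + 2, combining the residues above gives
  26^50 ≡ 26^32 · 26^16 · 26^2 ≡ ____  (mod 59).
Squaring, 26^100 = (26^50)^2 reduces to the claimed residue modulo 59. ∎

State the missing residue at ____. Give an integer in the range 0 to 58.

19

Multiply the listed residues: 53 · 17 · 27 = 901 → 24327.
Reducing modulo 59: 24327 = 412·59 + 19, so 26^50 ≡ 19.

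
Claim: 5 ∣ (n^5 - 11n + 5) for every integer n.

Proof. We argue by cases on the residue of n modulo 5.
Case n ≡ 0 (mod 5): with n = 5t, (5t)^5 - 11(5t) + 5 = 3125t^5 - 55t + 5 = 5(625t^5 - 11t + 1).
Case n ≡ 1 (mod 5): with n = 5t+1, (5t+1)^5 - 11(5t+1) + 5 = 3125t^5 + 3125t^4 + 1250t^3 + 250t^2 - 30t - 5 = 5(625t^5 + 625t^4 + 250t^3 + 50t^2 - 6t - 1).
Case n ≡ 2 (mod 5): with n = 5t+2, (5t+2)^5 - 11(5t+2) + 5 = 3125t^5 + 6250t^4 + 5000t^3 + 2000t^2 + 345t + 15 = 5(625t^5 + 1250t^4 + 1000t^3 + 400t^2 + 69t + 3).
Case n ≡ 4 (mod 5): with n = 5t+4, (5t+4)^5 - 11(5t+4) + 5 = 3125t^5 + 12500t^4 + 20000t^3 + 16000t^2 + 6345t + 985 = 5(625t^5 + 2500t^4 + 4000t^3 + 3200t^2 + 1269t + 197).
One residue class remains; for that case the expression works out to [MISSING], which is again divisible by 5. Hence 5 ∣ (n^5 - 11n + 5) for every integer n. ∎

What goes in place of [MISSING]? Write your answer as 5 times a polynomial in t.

The residues treated are {0, 1, 2, 4}, so the missing case is n ≡ 3 (mod 5); write n = 5t+3.
Then (5t+3)^5 - 11(5t+3) + 5 = 3125t^5 + 9375t^4 + 11250t^3 + 6750t^2 + 1970t + 215 = 5(625t^5 + 1875t^4 + 2250t^3 + 1350t^2 + 394t + 43).

5(625t^5 + 1875t^4 + 2250t^3 + 1350t^2 + 394t + 43)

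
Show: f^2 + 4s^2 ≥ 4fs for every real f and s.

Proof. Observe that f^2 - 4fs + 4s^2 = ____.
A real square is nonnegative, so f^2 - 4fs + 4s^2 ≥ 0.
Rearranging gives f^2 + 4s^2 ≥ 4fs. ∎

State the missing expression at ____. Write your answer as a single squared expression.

(f - 2s)^2

The leading and trailing coefficients are 1^2 and 2^2, and 4 = 2·1·2, so the trinomial is (f - 2s)^2.
Hence f^2 - 4fs + 4s^2 ≥ 0.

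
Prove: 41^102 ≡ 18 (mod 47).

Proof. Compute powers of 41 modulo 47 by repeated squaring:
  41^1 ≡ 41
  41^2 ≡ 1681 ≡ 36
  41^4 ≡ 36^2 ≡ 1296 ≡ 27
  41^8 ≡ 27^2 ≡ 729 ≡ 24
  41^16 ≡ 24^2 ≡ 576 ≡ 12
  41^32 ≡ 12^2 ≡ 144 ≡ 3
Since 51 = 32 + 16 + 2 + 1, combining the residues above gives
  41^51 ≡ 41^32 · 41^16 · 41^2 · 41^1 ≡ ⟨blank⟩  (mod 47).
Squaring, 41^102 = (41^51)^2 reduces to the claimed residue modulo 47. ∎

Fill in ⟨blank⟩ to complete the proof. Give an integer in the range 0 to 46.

26

Multiply the listed residues: 3 · 12 · 36 · 41 = 36 → 1296 → 53136.
Reducing modulo 47: 53136 = 1130·47 + 26, so 41^51 ≡ 26.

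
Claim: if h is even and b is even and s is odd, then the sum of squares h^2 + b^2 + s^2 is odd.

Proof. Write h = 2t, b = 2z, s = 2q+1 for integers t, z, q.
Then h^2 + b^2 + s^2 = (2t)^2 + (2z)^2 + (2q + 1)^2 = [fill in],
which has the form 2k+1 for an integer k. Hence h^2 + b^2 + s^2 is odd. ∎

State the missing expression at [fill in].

(2t)^2 + (2z)^2 + (2q + 1)^2 = 4q^2 + 4q + 4t^2 + 4z^2 + 1
= 2(2q^2 + 2q + 2t^2 + 2z^2) + 1.
Since 2q^2 + 2q + 2t^2 + 2z^2 is an integer, the sum of squares is of the form 2k+1 for an integer k.

2(2q^2 + 2q + 2t^2 + 2z^2) + 1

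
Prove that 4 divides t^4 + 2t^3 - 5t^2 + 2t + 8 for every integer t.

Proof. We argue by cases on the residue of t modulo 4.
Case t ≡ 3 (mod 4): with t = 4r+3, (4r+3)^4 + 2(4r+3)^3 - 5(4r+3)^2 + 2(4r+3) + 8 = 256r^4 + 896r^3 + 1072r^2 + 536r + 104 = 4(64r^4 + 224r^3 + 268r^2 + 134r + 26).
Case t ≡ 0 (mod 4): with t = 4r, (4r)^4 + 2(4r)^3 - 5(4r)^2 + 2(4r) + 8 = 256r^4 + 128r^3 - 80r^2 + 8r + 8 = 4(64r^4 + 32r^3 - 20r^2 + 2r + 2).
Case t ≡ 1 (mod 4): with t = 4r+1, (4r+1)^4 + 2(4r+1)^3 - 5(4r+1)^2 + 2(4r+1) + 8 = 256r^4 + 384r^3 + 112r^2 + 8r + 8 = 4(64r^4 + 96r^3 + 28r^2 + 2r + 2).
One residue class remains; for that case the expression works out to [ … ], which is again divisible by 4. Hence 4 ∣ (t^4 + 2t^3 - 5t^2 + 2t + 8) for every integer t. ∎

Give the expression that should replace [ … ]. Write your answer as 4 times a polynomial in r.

4(64r^4 + 160r^3 + 124r^2 + 38r + 6)

Only t ≡ 2 (mod 4) is unaccounted for. Put t = 4r+2:
(4r+2)^4 + 2(4r+2)^3 - 5(4r+2)^2 + 2(4r+2) + 8 expands to 256r^4 + 640r^3 + 496r^2 + 152r + 24,
and factoring out 4 leaves 4(64r^4 + 160r^3 + 124r^2 + 38r + 6).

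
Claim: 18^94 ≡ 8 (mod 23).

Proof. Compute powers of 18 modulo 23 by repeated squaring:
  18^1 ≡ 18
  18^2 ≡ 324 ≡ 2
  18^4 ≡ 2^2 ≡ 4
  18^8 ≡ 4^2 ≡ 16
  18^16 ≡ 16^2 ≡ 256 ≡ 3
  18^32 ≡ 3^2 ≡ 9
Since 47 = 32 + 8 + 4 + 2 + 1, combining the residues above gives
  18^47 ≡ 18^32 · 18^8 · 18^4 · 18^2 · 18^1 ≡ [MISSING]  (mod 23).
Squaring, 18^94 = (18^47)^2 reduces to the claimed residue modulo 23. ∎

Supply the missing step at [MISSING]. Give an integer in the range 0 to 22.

13

Multiply the listed residues: 9 · 16 · 4 · 2 · 18 = 144 → 576 → 1152 → 20736.
Reducing modulo 23: 20736 = 901·23 + 13, so 18^47 ≡ 13.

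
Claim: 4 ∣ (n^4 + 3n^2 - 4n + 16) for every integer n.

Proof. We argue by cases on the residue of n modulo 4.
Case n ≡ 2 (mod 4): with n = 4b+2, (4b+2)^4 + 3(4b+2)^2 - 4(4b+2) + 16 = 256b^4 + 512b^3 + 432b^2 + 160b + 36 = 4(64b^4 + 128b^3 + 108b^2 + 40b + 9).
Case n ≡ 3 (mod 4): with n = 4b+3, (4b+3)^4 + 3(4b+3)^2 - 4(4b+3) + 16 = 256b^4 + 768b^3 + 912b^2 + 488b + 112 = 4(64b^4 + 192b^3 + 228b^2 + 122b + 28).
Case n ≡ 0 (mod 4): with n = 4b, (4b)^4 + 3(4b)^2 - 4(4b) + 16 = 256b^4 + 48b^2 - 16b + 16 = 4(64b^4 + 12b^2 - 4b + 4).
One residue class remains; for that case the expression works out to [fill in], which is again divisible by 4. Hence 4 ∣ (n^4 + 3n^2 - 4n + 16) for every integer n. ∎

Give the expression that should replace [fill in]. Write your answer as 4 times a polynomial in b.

4(64b^4 + 64b^3 + 36b^2 + 6b + 4)

The residues treated are {2, 3, 0}, so the missing case is n ≡ 1 (mod 4); write n = 4b+1.
Then (4b+1)^4 + 3(4b+1)^2 - 4(4b+1) + 16 = 256b^4 + 256b^3 + 144b^2 + 24b + 16 = 4(64b^4 + 64b^3 + 36b^2 + 6b + 4).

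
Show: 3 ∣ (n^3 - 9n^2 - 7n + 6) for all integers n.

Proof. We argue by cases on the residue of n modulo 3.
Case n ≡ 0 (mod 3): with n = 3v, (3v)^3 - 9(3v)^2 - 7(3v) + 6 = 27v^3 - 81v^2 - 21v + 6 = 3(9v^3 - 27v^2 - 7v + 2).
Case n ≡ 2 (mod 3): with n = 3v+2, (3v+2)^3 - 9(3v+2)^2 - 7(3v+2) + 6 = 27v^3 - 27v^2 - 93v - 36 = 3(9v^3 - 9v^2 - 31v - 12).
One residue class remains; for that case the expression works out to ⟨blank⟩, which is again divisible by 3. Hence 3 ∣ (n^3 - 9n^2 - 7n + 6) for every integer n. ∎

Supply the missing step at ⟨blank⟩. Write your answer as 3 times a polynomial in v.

3(9v^3 - 18v^2 - 22v - 3)

The residues treated are {0, 2}, so the missing case is n ≡ 1 (mod 3); write n = 3v+1.
Then (3v+1)^3 - 9(3v+1)^2 - 7(3v+1) + 6 = 27v^3 - 54v^2 - 66v - 9 = 3(9v^3 - 18v^2 - 22v - 3).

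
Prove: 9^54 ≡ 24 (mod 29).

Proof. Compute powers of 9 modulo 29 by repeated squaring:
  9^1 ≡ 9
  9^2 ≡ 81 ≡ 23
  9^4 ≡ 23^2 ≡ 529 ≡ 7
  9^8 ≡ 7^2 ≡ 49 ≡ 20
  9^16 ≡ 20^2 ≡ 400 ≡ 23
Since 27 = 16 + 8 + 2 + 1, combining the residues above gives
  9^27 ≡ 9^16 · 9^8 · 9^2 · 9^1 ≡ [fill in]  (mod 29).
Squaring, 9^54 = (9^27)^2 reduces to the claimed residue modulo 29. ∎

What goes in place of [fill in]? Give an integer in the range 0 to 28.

13

Multiply the listed residues: 23 · 20 · 23 · 9 = 460 → 10580 → 95220.
Reducing modulo 29: 95220 = 3283·29 + 13, so 9^27 ≡ 13.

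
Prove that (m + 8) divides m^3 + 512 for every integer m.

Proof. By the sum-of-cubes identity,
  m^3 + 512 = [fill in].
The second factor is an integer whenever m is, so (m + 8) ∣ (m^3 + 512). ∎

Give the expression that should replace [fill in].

Polynomial division of m^3 + 512 by m + 8 leaves remainder 0 and quotient m^2 - 8m + 64.
Hence m^3 + 512 = (m + 8)(m^2 - 8m + 64).

(m + 8)(m^2 - 8m + 64)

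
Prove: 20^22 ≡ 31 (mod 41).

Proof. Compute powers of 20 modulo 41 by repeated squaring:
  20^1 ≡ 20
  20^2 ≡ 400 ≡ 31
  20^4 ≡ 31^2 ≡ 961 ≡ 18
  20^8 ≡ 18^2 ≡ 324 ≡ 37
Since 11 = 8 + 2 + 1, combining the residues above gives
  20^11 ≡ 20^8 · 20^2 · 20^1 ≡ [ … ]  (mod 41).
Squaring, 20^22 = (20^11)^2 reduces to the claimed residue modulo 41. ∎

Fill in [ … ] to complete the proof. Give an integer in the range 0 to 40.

21

Multiply the listed residues: 37 · 31 · 20 = 1147 → 22940.
Reducing modulo 41: 22940 = 559·41 + 21, so 20^11 ≡ 21.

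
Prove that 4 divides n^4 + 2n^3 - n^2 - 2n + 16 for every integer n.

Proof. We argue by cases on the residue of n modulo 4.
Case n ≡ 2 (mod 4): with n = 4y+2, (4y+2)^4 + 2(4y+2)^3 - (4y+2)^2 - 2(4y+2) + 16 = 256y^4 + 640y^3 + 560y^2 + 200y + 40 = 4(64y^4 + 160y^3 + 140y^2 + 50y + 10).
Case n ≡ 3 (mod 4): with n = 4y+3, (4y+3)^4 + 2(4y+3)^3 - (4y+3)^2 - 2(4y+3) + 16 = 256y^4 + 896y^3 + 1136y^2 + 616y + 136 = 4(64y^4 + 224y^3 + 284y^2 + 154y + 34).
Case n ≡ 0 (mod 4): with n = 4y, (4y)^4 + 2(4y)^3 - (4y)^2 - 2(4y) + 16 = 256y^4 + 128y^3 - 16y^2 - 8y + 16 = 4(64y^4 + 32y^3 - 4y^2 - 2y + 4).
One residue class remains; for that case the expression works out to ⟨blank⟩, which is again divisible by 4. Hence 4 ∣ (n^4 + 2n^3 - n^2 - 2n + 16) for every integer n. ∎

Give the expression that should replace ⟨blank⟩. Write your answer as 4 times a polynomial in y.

4(64y^4 + 96y^3 + 44y^2 + 6y + 4)

The residues treated are {2, 3, 0}, so the missing case is n ≡ 1 (mod 4); write n = 4y+1.
Then (4y+1)^4 + 2(4y+1)^3 - (4y+1)^2 - 2(4y+1) + 16 = 256y^4 + 384y^3 + 176y^2 + 24y + 16 = 4(64y^4 + 96y^3 + 44y^2 + 6y + 4).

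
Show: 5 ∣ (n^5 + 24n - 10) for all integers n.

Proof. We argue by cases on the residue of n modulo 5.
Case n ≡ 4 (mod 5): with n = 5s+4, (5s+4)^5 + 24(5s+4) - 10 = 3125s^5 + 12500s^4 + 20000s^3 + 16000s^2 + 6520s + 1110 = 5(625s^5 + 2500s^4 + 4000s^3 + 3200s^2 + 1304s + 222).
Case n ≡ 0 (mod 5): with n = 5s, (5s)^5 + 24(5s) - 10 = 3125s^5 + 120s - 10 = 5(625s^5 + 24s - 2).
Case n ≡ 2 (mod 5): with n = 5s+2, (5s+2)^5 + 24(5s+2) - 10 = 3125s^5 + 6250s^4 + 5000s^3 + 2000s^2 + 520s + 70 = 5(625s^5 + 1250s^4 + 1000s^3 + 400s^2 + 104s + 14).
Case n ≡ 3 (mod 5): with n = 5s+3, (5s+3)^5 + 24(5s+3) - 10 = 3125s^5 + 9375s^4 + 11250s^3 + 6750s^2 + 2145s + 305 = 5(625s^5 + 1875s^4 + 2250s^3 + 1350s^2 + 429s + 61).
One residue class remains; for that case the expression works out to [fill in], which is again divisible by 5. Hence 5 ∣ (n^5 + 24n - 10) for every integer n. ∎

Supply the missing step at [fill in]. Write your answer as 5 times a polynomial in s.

5(625s^5 + 625s^4 + 250s^3 + 50s^2 + 29s + 3)

Only n ≡ 1 (mod 5) is unaccounted for. Put n = 5s+1:
(5s+1)^5 + 24(5s+1) - 10 expands to 3125s^5 + 3125s^4 + 1250s^3 + 250s^2 + 145s + 15,
and factoring out 5 leaves 5(625s^5 + 625s^4 + 250s^3 + 50s^2 + 29s + 3).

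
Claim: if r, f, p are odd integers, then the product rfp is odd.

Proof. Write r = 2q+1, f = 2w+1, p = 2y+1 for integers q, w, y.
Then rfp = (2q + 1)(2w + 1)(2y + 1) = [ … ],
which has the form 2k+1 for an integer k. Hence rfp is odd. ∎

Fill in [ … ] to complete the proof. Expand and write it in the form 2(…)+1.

Expanding: (2q + 1)(2w + 1)(2y + 1) = 8qwy + 4qw + 4qy + 2q + 4wy + 2w + 2y + 1.
Every term except the constant is even, so this is 2(4qwy + 2qw + 2qy + q + 2wy + w + y) + 1,
and 4qwy + 2qw + 2qy + q + 2wy + w + y ∈ ℤ gives the required form.

2(4qwy + 2qw + 2qy + q + 2wy + w + y) + 1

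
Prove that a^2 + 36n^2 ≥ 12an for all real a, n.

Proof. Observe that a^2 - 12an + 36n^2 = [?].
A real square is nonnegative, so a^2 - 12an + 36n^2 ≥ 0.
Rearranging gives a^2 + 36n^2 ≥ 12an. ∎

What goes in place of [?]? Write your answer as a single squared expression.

(a - 6n)^2

The leading and trailing coefficients are 1^2 and 6^2, and 12 = 2·1·6, so the trinomial is (a - 6n)^2.
Hence a^2 - 12an + 36n^2 ≥ 0.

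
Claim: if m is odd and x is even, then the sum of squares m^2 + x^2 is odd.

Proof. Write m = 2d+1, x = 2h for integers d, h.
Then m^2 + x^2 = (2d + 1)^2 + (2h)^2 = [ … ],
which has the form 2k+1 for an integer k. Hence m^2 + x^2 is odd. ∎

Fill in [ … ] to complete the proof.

(2d + 1)^2 + (2h)^2 = 4d^2 + 4d + 4h^2 + 1
= 2(2d^2 + 2d + 2h^2) + 1.
Since 2d^2 + 2d + 2h^2 is an integer, the sum of squares is of the form 2k+1 for an integer k.

2(2d^2 + 2d + 2h^2) + 1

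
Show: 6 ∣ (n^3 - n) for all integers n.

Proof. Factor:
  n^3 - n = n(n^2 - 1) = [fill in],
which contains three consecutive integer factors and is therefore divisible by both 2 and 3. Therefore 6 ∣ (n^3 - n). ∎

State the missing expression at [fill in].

(n - 1)n(n + 1)

n(n^2 - 1) = n(n - 1)(n + 1) = (n - 1)n(n + 1).
These three factors are consecutive integers, so their product is divisible by 6.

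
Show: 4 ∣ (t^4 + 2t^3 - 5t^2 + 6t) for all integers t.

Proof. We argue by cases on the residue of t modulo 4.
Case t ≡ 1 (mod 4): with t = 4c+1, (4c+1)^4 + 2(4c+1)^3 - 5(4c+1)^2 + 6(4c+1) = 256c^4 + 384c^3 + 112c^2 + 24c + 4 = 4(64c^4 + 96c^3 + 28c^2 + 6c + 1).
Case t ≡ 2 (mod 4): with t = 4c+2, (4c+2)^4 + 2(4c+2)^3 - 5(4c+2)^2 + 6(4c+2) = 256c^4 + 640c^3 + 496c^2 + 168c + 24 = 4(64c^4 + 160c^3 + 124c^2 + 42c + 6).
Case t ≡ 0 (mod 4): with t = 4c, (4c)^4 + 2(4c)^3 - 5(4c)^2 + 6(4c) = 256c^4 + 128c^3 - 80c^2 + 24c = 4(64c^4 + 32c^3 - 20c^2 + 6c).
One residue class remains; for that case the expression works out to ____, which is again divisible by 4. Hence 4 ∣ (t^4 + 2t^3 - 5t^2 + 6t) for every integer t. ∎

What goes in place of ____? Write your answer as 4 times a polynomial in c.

Only t ≡ 3 (mod 4) is unaccounted for. Put t = 4c+3:
(4c+3)^4 + 2(4c+3)^3 - 5(4c+3)^2 + 6(4c+3) expands to 256c^4 + 896c^3 + 1072c^2 + 552c + 108,
and factoring out 4 leaves 4(64c^4 + 224c^3 + 268c^2 + 138c + 27).

4(64c^4 + 224c^3 + 268c^2 + 138c + 27)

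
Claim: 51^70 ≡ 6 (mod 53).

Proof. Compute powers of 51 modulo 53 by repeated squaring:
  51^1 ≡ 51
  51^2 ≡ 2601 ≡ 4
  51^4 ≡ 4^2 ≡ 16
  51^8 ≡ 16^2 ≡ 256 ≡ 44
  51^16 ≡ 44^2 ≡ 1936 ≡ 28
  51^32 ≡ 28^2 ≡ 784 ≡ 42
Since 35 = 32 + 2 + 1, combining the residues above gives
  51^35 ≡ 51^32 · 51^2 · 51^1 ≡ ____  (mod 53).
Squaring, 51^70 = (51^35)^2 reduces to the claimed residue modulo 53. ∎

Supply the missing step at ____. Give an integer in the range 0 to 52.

51^32 · 51^2 · 51^1 ≡ 42 · 4 · 51 = 8568.
8568 mod 53 = 35, so 51^35 ≡ 35 (mod 53).

35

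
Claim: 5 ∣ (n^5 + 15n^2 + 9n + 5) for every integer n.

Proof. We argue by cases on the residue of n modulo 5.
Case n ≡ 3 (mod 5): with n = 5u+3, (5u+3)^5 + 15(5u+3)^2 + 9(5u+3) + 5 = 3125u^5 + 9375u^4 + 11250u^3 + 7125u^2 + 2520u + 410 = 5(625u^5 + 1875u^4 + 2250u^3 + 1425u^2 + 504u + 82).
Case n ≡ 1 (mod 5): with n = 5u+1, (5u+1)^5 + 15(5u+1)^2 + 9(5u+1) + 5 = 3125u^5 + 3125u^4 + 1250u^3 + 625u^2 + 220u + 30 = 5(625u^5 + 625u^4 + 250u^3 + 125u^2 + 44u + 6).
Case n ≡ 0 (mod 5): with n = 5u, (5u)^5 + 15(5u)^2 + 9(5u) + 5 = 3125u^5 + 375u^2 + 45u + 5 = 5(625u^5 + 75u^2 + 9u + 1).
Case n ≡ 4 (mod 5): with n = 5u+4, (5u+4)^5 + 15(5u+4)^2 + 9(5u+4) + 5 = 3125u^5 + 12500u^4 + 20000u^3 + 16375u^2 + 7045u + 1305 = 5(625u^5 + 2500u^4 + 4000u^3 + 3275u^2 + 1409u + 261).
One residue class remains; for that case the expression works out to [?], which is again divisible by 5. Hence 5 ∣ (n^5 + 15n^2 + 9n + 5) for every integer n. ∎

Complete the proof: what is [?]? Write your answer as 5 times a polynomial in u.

5(625u^5 + 1250u^4 + 1000u^3 + 475u^2 + 149u + 23)

Only n ≡ 2 (mod 5) is unaccounted for. Put n = 5u+2:
(5u+2)^5 + 15(5u+2)^2 + 9(5u+2) + 5 expands to 3125u^5 + 6250u^4 + 5000u^3 + 2375u^2 + 745u + 115,
and factoring out 5 leaves 5(625u^5 + 1250u^4 + 1000u^3 + 475u^2 + 149u + 23).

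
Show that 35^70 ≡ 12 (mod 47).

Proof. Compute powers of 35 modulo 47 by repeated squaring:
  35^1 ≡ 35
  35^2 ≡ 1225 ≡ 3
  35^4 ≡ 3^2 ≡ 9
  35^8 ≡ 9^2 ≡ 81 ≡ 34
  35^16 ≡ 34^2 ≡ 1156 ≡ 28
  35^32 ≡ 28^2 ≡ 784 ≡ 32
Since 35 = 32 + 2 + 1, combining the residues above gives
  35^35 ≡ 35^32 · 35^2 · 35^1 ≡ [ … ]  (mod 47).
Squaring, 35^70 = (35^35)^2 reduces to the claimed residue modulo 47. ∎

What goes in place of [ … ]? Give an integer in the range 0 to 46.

Multiply the listed residues: 32 · 3 · 35 = 96 → 3360.
Reducing modulo 47: 3360 = 71·47 + 23, so 35^35 ≡ 23.

23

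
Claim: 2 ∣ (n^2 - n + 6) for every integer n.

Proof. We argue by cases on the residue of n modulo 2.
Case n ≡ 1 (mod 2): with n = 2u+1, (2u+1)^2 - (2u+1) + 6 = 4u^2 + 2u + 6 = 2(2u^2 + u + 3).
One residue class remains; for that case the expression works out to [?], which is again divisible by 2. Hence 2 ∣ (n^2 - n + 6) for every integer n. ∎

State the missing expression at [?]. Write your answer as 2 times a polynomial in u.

Only n ≡ 0 (mod 2) is unaccounted for. Put n = 2u:
(2u)^2 - (2u) + 6 expands to 4u^2 - 2u + 6,
and factoring out 2 leaves 2(2u^2 - u + 3).

2(2u^2 - u + 3)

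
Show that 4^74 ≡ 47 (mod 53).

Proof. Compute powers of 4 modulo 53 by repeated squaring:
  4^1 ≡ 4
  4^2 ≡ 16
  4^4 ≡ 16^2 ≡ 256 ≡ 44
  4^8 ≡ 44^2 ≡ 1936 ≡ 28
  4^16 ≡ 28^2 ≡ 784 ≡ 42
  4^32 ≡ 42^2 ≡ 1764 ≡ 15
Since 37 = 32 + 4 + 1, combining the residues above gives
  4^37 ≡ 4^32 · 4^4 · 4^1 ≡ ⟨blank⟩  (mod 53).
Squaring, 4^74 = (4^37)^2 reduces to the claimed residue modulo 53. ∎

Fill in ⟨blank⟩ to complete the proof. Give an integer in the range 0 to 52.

4^32 · 4^4 · 4^1 ≡ 15 · 44 · 4 = 2640.
2640 mod 53 = 43, so 4^37 ≡ 43 (mod 53).

43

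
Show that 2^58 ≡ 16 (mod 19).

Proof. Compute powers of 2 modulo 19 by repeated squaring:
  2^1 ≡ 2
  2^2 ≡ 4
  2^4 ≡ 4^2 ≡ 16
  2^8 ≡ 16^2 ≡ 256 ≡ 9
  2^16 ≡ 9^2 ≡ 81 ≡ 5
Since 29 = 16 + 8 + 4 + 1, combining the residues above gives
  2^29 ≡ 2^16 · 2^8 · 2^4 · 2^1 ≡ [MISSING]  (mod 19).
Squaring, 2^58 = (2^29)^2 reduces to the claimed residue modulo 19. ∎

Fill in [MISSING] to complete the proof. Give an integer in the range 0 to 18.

2^16 · 2^8 · 2^4 · 2^1 ≡ 5 · 9 · 16 · 2 = 1440.
1440 mod 19 = 15, so 2^29 ≡ 15 (mod 19).

15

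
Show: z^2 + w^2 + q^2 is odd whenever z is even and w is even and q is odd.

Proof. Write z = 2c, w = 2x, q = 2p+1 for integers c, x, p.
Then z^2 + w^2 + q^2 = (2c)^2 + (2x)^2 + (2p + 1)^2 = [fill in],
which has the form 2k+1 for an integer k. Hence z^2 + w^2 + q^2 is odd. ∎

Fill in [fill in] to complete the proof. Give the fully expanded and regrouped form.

Expanding: (2c)^2 + (2x)^2 + (2p + 1)^2 = 4c^2 + 4p^2 + 4p + 4x^2 + 1.
Every term except the constant is even, so this is 2(2c^2 + 2p^2 + 2p + 2x^2) + 1,
and 2c^2 + 2p^2 + 2p + 2x^2 ∈ ℤ gives the required form.

2(2c^2 + 2p^2 + 2p + 2x^2) + 1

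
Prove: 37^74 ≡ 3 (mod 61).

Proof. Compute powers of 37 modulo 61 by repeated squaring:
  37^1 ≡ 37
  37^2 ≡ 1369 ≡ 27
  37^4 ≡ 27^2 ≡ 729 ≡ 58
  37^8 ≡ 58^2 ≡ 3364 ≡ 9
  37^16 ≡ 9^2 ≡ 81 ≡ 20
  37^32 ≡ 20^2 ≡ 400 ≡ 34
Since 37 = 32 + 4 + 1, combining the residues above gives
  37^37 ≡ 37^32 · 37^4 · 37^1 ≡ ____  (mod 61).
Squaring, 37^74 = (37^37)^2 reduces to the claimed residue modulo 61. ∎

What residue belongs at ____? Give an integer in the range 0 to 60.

8

37^32 · 37^4 · 37^1 ≡ 34 · 58 · 37 = 72964.
72964 mod 61 = 8, so 37^37 ≡ 8 (mod 61).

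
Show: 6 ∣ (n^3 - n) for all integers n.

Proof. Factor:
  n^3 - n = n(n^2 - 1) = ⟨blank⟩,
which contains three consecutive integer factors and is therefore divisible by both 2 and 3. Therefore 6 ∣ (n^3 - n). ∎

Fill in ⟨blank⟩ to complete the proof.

(n - 1)n(n + 1)

n(n^2 - 1) = n(n - 1)(n + 1) = (n - 1)n(n + 1).
These three factors are consecutive integers, so their product is divisible by 6.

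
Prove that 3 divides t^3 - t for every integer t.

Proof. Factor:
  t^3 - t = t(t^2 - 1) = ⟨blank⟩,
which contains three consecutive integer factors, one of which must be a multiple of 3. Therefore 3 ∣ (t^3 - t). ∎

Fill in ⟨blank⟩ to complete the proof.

t(t^2 - 1) = t(t - 1)(t + 1) = (t - 1)t(t + 1).
These three factors are consecutive integers, so their product is divisible by 3.

(t - 1)t(t + 1)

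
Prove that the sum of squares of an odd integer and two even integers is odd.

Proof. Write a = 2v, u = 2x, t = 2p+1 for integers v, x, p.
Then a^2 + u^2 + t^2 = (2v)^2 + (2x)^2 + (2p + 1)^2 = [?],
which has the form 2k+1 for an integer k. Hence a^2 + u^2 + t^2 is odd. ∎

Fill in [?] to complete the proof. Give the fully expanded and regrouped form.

2(2p^2 + 2p + 2v^2 + 2x^2) + 1

(2v)^2 + (2x)^2 + (2p + 1)^2 = 4p^2 + 4p + 4v^2 + 4x^2 + 1
= 2(2p^2 + 2p + 2v^2 + 2x^2) + 1.
Since 2p^2 + 2p + 2v^2 + 2x^2 is an integer, the sum of squares is of the form 2k+1 for an integer k.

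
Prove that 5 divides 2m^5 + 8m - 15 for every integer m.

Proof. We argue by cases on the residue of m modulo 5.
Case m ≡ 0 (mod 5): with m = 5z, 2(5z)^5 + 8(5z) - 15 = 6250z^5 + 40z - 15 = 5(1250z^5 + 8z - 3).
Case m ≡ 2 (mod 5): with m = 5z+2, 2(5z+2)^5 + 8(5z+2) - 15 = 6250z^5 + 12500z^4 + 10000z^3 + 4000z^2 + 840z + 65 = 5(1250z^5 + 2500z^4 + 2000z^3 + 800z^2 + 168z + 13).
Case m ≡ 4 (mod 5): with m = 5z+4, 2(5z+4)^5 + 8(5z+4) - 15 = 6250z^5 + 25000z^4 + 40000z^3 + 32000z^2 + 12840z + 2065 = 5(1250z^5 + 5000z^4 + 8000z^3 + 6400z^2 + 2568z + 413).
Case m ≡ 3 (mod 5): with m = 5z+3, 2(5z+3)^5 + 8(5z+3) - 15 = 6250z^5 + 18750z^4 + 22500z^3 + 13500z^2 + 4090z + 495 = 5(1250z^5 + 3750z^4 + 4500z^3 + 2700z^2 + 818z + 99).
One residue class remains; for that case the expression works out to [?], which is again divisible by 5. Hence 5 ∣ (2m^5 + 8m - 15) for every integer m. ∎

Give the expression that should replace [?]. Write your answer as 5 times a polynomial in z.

Only m ≡ 1 (mod 5) is unaccounted for. Put m = 5z+1:
2(5z+1)^5 + 8(5z+1) - 15 expands to 6250z^5 + 6250z^4 + 2500z^3 + 500z^2 + 90z - 5,
and factoring out 5 leaves 5(1250z^5 + 1250z^4 + 500z^3 + 100z^2 + 18z - 1).

5(1250z^5 + 1250z^4 + 500z^3 + 100z^2 + 18z - 1)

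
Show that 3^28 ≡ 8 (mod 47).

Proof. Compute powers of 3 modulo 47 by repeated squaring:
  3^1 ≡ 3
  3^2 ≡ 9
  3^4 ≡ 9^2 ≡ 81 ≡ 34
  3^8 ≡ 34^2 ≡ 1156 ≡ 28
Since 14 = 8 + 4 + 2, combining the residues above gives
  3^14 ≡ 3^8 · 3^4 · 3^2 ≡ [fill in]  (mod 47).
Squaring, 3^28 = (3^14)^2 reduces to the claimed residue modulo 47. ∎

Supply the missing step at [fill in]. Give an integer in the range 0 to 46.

14

Multiply the listed residues: 28 · 34 · 9 = 952 → 8568.
Reducing modulo 47: 8568 = 182·47 + 14, so 3^14 ≡ 14.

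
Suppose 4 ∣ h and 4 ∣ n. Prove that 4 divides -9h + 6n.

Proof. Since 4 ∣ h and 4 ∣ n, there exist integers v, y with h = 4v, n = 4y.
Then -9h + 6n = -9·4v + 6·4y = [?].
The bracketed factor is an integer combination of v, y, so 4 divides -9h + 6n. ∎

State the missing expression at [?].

Pull the common 4 out of every term: -9·4v + 6·4y = 4(-9v + 6y).
-9v + 6y is an integer, which exhibits the divisibility.

4(-9v + 6y)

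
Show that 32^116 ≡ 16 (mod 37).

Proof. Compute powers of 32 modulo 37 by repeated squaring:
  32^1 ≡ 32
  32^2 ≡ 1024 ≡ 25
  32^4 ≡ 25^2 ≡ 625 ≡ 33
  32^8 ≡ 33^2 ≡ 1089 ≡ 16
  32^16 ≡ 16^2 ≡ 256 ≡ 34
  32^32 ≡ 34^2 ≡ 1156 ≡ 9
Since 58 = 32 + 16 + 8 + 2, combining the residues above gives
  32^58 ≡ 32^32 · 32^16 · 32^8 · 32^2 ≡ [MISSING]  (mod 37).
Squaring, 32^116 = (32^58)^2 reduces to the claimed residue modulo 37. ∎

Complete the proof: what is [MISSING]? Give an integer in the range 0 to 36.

Multiply the listed residues: 9 · 34 · 16 · 25 = 306 → 4896 → 122400.
Reducing modulo 37: 122400 = 3308·37 + 4, so 32^58 ≡ 4.

4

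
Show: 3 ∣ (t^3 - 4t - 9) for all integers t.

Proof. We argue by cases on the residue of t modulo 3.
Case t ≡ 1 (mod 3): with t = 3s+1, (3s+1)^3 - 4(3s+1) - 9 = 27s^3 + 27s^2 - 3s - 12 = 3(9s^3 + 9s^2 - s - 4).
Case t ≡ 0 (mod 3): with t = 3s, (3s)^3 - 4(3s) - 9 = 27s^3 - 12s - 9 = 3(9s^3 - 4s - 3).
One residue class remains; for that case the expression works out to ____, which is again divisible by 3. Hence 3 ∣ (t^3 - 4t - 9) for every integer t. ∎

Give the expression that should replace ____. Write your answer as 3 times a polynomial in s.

3(9s^3 + 18s^2 + 8s - 3)

The residues treated are {1, 0}, so the missing case is t ≡ 2 (mod 3); write t = 3s+2.
Then (3s+2)^3 - 4(3s+2) - 9 = 27s^3 + 54s^2 + 24s - 9 = 3(9s^3 + 18s^2 + 8s - 3).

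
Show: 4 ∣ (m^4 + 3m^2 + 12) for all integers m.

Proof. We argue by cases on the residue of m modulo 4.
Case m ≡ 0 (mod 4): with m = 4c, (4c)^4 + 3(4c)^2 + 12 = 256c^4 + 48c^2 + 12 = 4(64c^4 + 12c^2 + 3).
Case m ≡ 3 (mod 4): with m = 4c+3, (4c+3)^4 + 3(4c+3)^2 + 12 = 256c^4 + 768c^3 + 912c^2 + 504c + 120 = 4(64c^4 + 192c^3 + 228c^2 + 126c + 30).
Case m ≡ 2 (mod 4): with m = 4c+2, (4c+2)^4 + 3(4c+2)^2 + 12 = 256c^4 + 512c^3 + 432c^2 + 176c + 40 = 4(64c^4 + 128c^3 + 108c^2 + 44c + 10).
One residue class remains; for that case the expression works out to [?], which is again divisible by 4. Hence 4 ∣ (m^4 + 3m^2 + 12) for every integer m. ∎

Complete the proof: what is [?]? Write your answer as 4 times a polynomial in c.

Only m ≡ 1 (mod 4) is unaccounted for. Put m = 4c+1:
(4c+1)^4 + 3(4c+1)^2 + 12 expands to 256c^4 + 256c^3 + 144c^2 + 40c + 16,
and factoring out 4 leaves 4(64c^4 + 64c^3 + 36c^2 + 10c + 4).

4(64c^4 + 64c^3 + 36c^2 + 10c + 4)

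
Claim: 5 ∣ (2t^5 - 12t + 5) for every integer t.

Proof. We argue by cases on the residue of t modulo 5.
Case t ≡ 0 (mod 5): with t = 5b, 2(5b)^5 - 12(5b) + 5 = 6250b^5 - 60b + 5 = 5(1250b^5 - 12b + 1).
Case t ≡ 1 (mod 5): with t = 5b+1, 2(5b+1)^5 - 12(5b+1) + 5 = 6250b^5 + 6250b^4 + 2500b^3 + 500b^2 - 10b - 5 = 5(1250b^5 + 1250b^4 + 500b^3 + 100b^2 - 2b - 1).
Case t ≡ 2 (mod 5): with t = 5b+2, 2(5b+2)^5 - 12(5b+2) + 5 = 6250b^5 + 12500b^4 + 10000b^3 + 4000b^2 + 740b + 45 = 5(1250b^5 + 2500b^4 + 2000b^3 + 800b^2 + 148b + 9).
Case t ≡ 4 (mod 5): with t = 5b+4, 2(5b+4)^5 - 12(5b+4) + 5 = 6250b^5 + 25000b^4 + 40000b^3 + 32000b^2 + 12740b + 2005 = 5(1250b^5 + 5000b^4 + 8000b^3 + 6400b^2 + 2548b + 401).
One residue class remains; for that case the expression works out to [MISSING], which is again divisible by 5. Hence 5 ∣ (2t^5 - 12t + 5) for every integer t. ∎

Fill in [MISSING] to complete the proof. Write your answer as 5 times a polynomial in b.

Only t ≡ 3 (mod 5) is unaccounted for. Put t = 5b+3:
2(5b+3)^5 - 12(5b+3) + 5 expands to 6250b^5 + 18750b^4 + 22500b^3 + 13500b^2 + 3990b + 455,
and factoring out 5 leaves 5(1250b^5 + 3750b^4 + 4500b^3 + 2700b^2 + 798b + 91).

5(1250b^5 + 3750b^4 + 4500b^3 + 2700b^2 + 798b + 91)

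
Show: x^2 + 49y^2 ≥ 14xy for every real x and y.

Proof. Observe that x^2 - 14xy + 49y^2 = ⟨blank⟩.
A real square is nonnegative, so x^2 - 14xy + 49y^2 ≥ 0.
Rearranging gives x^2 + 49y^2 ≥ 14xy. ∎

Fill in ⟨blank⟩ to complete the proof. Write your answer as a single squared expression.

(x - 7y)^2

The leading and trailing coefficients are 1^2 and 7^2, and 14 = 2·1·7, so the trinomial is (x - 7y)^2.
Hence x^2 - 14xy + 49y^2 ≥ 0.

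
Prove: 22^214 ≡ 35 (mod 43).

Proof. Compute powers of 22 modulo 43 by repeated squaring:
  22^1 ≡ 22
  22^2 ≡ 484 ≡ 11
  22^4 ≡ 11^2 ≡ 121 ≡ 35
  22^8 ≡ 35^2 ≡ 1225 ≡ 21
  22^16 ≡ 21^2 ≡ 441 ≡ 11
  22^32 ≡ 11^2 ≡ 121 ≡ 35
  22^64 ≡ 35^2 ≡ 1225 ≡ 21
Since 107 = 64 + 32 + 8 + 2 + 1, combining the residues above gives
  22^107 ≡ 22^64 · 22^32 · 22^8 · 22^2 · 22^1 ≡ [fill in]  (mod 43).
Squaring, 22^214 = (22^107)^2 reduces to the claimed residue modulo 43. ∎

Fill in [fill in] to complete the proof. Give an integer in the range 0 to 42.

22^64 · 22^32 · 22^8 · 22^2 · 22^1 ≡ 21 · 35 · 21 · 11 · 22 = 3735270.
3735270 mod 43 = 32, so 22^107 ≡ 32 (mod 43).

32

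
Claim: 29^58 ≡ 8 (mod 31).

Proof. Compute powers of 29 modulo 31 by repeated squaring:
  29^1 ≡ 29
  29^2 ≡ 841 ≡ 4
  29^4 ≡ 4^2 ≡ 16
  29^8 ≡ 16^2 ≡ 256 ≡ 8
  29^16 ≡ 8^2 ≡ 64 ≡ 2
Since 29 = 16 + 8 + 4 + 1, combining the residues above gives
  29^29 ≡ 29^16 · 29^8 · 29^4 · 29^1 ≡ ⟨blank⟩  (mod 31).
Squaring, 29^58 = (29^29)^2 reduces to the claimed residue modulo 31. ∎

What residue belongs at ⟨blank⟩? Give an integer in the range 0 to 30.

Multiply the listed residues: 2 · 8 · 16 · 29 = 16 → 256 → 7424.
Reducing modulo 31: 7424 = 239·31 + 15, so 29^29 ≡ 15.

15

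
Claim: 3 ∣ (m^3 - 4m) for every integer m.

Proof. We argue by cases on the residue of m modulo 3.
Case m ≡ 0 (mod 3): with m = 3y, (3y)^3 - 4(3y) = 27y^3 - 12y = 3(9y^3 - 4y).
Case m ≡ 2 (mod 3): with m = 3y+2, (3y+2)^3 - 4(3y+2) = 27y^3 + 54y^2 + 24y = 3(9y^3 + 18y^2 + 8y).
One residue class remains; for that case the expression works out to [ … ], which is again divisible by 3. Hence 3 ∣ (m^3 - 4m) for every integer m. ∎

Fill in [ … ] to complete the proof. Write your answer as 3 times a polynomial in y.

Only m ≡ 1 (mod 3) is unaccounted for. Put m = 3y+1:
(3y+1)^3 - 4(3y+1) expands to 27y^3 + 27y^2 - 3y - 3,
and factoring out 3 leaves 3(9y^3 + 9y^2 - y - 1).

3(9y^3 + 9y^2 - y - 1)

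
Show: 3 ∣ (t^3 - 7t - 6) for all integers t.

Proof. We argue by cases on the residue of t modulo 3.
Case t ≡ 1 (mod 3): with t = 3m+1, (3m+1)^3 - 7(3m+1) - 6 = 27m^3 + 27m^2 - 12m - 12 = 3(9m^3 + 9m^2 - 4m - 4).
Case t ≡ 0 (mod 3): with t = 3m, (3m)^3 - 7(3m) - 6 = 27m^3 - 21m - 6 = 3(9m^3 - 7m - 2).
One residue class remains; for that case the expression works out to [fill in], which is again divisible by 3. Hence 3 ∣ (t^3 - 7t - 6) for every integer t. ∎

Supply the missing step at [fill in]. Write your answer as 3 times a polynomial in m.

3(9m^3 + 18m^2 + 5m - 4)

Only t ≡ 2 (mod 3) is unaccounted for. Put t = 3m+2:
(3m+2)^3 - 7(3m+2) - 6 expands to 27m^3 + 54m^2 + 15m - 12,
and factoring out 3 leaves 3(9m^3 + 18m^2 + 5m - 4).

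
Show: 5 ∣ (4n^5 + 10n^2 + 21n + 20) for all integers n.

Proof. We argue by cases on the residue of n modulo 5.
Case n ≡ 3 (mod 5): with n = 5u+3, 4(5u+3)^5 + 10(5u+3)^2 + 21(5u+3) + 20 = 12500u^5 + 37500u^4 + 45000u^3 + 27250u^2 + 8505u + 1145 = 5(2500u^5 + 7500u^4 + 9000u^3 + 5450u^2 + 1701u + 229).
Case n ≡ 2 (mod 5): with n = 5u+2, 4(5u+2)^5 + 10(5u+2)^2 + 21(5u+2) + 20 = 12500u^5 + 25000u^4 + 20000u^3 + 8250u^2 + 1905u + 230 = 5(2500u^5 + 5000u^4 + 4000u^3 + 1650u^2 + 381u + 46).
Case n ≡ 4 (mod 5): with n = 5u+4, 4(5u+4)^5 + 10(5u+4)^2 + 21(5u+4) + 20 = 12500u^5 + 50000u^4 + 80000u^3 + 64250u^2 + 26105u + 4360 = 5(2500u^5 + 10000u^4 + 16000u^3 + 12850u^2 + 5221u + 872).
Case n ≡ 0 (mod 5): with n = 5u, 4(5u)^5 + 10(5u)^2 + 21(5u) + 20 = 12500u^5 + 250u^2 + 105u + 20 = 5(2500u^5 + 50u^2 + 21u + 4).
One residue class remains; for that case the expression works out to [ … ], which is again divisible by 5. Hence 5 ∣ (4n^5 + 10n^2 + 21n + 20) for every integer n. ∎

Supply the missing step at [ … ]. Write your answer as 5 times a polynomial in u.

5(2500u^5 + 2500u^4 + 1000u^3 + 250u^2 + 61u + 11)

Only n ≡ 1 (mod 5) is unaccounted for. Put n = 5u+1:
4(5u+1)^5 + 10(5u+1)^2 + 21(5u+1) + 20 expands to 12500u^5 + 12500u^4 + 5000u^3 + 1250u^2 + 305u + 55,
and factoring out 5 leaves 5(2500u^5 + 2500u^4 + 1000u^3 + 250u^2 + 61u + 11).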